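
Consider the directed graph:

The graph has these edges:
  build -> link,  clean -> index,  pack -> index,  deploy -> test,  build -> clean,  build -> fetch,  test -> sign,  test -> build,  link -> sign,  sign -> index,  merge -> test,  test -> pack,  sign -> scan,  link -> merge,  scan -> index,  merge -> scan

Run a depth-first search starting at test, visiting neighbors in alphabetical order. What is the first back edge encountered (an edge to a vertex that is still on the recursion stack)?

merge->test

DFS from test (visiting neighbors in alphabetical order); mark gray on enter, black on exit:
test gray
  build gray
    clean gray
      index gray
      index black
    clean black
    fetch gray
    fetch black
    link gray
      merge gray
        scan gray
          scan→index: index black — skip
        scan black
        merge→test: test is gray → back edge
First back edge: merge → test.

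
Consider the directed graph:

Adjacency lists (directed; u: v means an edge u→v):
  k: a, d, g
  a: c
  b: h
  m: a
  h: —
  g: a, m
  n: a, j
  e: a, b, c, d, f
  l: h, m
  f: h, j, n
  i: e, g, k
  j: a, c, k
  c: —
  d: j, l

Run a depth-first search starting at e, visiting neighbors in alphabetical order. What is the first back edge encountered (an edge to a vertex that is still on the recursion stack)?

DFS from e (visiting neighbors in alphabetical order); mark gray on enter, black on exit:
e gray
  a gray
    c gray
    c black
  a black
  b gray
    h gray
    h black
  b black
  e→c: c black — skip
  d gray
    j gray
      j→a: a black — skip
      j→c: c black — skip
      k gray
        k→a: a black — skip
        k→d: d is gray → back edge
First back edge: k → d.

k→d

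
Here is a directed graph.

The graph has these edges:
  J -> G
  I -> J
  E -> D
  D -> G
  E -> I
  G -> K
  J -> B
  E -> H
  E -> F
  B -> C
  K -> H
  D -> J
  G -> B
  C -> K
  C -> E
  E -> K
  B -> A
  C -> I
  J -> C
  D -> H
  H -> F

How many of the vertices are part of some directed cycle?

7

A vertex is on a directed cycle iff it belongs to a strongly connected component of size ≥ 2 (or has a self-loop).
The vertices on cycles are {B, C, D, E, G, I, J} — 7 in total.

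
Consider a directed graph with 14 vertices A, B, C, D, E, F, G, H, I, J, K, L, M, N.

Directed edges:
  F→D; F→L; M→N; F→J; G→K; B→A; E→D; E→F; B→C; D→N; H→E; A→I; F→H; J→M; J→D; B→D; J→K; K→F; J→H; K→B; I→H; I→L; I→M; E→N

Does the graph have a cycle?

DFS with white/gray/black marking, starting from B:
B gray
  A gray
    I gray
      H gray
        E gray
          N gray
          N black
          D gray
            D→N: N black — skip
          D black
          F gray
            J gray
              J→D: D black — skip
              K gray
                K→F: F is gray → back edge
Back edge found, so a cycle exists: F → J → K → F.

Yes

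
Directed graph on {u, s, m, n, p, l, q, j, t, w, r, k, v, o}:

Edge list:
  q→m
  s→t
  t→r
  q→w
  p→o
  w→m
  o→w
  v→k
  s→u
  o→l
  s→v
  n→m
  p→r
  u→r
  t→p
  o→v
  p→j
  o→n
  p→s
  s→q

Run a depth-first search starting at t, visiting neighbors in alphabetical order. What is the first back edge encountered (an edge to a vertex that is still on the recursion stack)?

s->t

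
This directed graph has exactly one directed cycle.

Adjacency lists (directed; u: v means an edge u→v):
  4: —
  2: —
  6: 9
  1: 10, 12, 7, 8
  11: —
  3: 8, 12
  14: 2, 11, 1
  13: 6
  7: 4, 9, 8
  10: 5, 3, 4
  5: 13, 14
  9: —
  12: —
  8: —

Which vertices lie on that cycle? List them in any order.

DFS with gray/black marking from 5:
5 gray
  13 gray
    6 gray
      9 gray
      9 black
    6 black
  13 black
  14 gray
    2 gray
    2 black
    11 gray
    11 black
    1 gray
      10 gray
        10→5: 5 is gray → back edge
Back edge closes the cycle 5 → 14 → 1 → 10 → 5; its vertices are {1, 5, 10, 14}.

1, 5, 10, 14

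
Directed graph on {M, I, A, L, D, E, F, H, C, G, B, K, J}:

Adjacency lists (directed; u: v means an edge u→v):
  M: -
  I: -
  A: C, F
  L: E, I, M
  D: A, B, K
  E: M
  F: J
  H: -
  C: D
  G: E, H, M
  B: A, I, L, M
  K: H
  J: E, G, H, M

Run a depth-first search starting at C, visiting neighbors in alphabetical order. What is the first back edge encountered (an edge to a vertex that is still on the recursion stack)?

DFS from C (visiting neighbors in alphabetical order); mark gray on enter, black on exit:
C gray
  D gray
    A gray
      A→C: C is gray → back edge
First back edge: A → C.

A→C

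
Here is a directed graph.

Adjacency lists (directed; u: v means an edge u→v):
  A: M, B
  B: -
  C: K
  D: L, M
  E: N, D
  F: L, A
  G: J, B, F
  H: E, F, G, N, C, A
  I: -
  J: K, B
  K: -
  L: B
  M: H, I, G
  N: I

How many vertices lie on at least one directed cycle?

7

A vertex is on a directed cycle iff it belongs to a strongly connected component of size ≥ 2 (or has a self-loop).
The vertices on cycles are {A, D, E, F, G, H, M} — 7 in total.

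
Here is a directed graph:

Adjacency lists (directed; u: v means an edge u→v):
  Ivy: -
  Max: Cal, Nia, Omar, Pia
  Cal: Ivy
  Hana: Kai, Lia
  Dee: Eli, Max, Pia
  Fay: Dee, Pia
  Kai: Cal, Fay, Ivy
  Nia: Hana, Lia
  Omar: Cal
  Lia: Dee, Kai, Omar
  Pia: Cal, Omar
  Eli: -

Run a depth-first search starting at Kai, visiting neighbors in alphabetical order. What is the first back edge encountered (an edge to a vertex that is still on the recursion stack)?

Hana->Kai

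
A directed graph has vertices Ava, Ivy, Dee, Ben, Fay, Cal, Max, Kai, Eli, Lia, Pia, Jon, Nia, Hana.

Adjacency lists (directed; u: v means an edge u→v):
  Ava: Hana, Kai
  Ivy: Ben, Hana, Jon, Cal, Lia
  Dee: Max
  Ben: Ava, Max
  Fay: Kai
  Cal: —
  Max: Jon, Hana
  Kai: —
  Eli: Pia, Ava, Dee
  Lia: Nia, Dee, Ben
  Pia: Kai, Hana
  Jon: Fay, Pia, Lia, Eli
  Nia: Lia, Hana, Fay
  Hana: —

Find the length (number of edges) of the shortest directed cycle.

2

For each vertex v, BFS finds the shortest path from v back to v.
The shortest such closed walk is Lia → Nia → Lia, length 2.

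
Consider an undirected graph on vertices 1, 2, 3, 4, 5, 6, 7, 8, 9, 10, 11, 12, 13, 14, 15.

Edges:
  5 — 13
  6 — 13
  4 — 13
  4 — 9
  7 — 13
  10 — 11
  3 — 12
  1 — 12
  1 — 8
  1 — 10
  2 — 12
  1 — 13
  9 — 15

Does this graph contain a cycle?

DFS, tracking each vertex's parent; an edge to a visited non-parent vertex closes a cycle.
Start from 14:
visit 14 (parent –)
visit 1 (parent –)
  visit 8 (parent 1)
    8–1: parent, skip
  visit 10 (parent 1)
    10–1: parent, skip
    visit 11 (parent 10)
      11–10: parent, skip
  visit 12 (parent 1)
    visit 2 (parent 12)
      2–12: parent, skip
    12–1: parent, skip
    visit 3 (parent 12)
      3–12: parent, skip
  visit 13 (parent 1)
    visit 5 (parent 13)
      5–13: parent, skip
    visit 6 (parent 13)
      6–13: parent, skip
    13–1: parent, skip
    visit 7 (parent 13)
      7–13: parent, skip
    visit 4 (parent 13)
      4–13: parent, skip
      visit 9 (parent 4)
        visit 15 (parent 9)
          15–9: parent, skip
        9–4: parent, skip
No non-parent visited neighbor found — the graph is a forest.

No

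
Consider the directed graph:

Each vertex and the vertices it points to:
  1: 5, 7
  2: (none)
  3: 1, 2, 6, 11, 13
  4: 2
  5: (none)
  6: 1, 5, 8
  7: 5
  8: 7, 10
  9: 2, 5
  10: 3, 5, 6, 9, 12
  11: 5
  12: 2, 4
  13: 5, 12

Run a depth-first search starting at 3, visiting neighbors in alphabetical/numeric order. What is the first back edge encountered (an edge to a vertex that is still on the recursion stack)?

10→3

DFS from 3 (visiting neighbors in alphabetical/numeric order); mark gray on enter, black on exit:
3 gray
  1 gray
    5 gray
    5 black
    7 gray
      7→5: 5 black — skip
    7 black
  1 black
  2 gray
  2 black
  6 gray
    6→1: 1 black — skip
    6→5: 5 black — skip
    8 gray
      8→7: 7 black — skip
      10 gray
        10→3: 3 is gray → back edge
First back edge: 10 → 3.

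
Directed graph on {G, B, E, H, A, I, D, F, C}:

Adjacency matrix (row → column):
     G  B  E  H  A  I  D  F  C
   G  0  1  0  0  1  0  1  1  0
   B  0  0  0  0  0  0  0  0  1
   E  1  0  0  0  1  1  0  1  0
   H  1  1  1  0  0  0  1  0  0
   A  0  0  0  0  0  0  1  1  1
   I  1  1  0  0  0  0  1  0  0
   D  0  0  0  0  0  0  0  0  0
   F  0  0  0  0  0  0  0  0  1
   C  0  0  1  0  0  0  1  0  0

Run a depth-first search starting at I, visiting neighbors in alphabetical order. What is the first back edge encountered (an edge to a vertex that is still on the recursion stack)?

A->C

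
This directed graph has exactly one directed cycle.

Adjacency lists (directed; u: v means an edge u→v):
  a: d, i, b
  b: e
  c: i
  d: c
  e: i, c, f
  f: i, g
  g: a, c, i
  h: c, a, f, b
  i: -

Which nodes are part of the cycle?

a, b, e, f, g

DFS with gray/black marking from a:
a gray
  d gray
    c gray
      i gray
      i black
    c black
  d black
  a→i: i black — skip
  b gray
    e gray
      e→i: i black — skip
      e→c: c black — skip
      f gray
        f→i: i black — skip
        g gray
          g→a: a is gray → back edge
Back edge closes the cycle a → b → e → f → g → a; its vertices are {a, b, e, f, g}.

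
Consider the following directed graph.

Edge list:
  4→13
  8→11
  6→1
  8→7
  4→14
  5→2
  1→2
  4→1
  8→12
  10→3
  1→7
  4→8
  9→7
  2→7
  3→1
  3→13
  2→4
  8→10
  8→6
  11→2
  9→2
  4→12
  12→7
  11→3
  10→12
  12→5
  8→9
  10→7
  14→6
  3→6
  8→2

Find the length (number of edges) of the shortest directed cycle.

3

For each vertex v, BFS finds the shortest path from v back to v.
The shortest such closed walk is 4 → 1 → 2 → 4, length 3.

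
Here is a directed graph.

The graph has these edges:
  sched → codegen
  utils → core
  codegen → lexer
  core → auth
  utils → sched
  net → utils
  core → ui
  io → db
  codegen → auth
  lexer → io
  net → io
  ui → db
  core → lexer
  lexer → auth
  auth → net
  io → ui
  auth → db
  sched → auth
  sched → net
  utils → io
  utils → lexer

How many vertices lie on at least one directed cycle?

A vertex is on a directed cycle iff it belongs to a strongly connected component of size ≥ 2 (or has a self-loop).
The vertices on cycles are {net, auth, core, lexer, sched, utils, codegen} — 7 in total.

7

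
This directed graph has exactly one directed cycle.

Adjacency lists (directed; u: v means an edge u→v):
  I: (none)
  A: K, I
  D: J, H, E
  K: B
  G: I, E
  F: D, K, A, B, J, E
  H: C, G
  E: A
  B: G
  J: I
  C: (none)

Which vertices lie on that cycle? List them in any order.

A, B, E, G, K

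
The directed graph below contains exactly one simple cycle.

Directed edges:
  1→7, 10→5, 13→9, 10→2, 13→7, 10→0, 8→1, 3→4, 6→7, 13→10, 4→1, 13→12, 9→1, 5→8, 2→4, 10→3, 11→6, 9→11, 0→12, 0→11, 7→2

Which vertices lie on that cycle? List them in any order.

1, 2, 4, 7

DFS with gray/black marking from 2:
2 gray
  4 gray
    1 gray
      7 gray
        7→2: 2 is gray → back edge
Back edge closes the cycle 2 → 4 → 1 → 7 → 2; its vertices are {1, 2, 4, 7}.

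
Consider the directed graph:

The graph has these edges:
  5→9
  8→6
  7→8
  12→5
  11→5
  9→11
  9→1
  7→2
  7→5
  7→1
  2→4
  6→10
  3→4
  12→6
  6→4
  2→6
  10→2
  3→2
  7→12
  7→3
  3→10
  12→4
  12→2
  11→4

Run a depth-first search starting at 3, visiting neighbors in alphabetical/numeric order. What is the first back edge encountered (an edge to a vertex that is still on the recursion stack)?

10->2

DFS from 3 (visiting neighbors in alphabetical/numeric order); mark gray on enter, black on exit:
3 gray
  2 gray
    4 gray
    4 black
    6 gray
      6→4: 4 black — skip
      10 gray
        10→2: 2 is gray → back edge
First back edge: 10 → 2.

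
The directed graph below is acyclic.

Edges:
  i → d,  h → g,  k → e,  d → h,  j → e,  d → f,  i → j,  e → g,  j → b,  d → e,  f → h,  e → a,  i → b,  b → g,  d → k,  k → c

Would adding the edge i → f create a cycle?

No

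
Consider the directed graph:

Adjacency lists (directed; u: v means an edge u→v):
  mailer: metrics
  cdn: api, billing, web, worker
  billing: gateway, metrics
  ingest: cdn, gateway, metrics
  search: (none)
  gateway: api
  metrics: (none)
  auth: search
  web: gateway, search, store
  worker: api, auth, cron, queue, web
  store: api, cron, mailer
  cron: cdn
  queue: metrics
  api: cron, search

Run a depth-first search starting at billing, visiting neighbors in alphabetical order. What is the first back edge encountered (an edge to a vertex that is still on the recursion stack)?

cdn->api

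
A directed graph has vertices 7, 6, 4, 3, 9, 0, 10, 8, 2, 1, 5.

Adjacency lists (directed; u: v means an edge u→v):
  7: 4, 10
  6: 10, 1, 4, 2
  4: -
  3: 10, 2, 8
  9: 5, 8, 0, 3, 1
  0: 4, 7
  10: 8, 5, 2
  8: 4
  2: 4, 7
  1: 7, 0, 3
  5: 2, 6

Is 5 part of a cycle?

Yes

5 is on a cycle iff 5 can reach itself via ≥1 edge.
5 → 6 → 10 → 5 — yes.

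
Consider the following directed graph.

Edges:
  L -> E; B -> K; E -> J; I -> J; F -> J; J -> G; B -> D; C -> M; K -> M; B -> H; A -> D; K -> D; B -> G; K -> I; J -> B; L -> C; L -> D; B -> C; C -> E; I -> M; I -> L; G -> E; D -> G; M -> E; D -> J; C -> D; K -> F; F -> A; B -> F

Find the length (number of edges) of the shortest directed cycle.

For each vertex v, BFS finds the shortest path from v back to v.
The shortest such closed walk is B → F → J → B, length 3.

3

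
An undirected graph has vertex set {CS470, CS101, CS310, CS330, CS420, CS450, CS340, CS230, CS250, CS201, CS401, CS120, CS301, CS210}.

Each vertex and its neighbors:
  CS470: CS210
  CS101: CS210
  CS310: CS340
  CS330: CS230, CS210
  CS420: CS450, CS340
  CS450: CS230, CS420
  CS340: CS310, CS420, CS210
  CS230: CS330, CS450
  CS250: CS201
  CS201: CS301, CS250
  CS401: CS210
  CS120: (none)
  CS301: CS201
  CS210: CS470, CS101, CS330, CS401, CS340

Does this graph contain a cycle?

Yes

DFS, tracking each vertex's parent; an edge to a visited non-parent vertex closes a cycle.
Start from CS120:
visit CS120 (parent –)
visit CS470 (parent –)
  visit CS210 (parent CS470)
    CS210–CS470: parent, skip
    visit CS101 (parent CS210)
      CS101–CS210: parent, skip
    visit CS330 (parent CS210)
      visit CS230 (parent CS330)
        CS230–CS330: parent, skip
        visit CS450 (parent CS230)
          CS450–CS230: parent, skip
          visit CS420 (parent CS450)
            CS420–CS450: parent, skip
            visit CS340 (parent CS420)
              visit CS310 (parent CS340)
                CS310–CS340: parent, skip
              CS340–CS420: parent, skip
              CS340–CS210: CS210 visited and ≠ parent → cycle
Cycle: CS210 – CS330 – CS230 – CS450 – CS420 – CS340 – CS210.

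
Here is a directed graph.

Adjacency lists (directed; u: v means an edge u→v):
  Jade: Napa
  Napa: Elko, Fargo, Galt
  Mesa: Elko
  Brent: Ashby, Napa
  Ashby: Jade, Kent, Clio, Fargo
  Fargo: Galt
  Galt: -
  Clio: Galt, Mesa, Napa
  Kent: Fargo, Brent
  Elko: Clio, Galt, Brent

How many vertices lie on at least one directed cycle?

A vertex is on a directed cycle iff it belongs to a strongly connected component of size ≥ 2 (or has a self-loop).
The vertices on cycles are {Clio, Elko, Jade, Kent, Mesa, Napa, Ashby, Brent} — 8 in total.

8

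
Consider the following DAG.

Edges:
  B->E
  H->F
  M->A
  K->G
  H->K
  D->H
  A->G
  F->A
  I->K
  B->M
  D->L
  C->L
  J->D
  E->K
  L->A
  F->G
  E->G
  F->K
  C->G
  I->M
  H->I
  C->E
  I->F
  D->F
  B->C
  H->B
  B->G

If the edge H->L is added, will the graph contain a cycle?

Adding H→L creates a cycle iff L can already reach H.
Explore from L: no path reaches H. The graph stays acyclic.

No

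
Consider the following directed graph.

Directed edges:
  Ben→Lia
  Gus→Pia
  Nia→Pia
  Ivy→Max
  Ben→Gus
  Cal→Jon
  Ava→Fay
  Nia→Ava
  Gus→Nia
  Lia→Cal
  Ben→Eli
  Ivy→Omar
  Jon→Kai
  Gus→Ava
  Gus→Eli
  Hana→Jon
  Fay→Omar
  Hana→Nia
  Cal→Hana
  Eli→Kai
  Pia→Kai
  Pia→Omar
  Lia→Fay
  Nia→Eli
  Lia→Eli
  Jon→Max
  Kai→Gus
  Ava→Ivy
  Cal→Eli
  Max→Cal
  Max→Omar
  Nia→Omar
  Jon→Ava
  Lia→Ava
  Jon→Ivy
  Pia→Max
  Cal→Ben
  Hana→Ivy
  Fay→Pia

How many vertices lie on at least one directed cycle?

14

A vertex is on a directed cycle iff it belongs to a strongly connected component of size ≥ 2 (or has a self-loop).
The vertices on cycles are {Ava, Ben, Cal, Eli, Fay, Gus, Ivy, Jon, Kai, Lia, Max, Nia, Pia, Hana} — 14 in total.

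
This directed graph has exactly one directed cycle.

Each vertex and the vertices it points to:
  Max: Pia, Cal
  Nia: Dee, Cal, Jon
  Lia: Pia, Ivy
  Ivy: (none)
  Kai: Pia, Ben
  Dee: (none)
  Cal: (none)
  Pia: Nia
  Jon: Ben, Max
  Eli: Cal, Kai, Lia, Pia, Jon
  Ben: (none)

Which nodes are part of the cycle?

Jon, Max, Nia, Pia

DFS with gray/black marking from Pia:
Pia gray
  Nia gray
    Dee gray
    Dee black
    Cal gray
    Cal black
    Jon gray
      Ben gray
      Ben black
      Max gray
        Max→Pia: Pia is gray → back edge
Back edge closes the cycle Pia → Nia → Jon → Max → Pia; its vertices are {Jon, Max, Nia, Pia}.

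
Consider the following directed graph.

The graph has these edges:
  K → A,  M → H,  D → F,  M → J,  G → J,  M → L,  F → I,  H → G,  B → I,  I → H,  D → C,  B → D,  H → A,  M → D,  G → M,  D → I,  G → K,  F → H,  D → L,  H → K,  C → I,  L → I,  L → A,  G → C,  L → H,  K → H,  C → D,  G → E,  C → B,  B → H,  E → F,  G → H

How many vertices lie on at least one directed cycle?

A vertex is on a directed cycle iff it belongs to a strongly connected component of size ≥ 2 (or has a self-loop).
The vertices on cycles are {B, C, D, E, F, G, H, I, K, L, M} — 11 in total.

11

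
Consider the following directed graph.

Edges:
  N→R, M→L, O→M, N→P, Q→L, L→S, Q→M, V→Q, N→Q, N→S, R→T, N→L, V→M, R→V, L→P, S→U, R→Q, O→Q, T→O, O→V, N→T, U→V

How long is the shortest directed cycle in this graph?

5

For each vertex v, BFS finds the shortest path from v back to v.
The shortest such closed walk is L → S → U → V → Q → L, length 5.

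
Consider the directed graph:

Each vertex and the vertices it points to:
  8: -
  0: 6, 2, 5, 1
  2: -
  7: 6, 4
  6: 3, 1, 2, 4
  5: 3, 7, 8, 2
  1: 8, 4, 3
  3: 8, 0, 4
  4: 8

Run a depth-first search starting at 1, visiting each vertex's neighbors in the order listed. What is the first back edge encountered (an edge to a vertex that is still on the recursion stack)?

6->3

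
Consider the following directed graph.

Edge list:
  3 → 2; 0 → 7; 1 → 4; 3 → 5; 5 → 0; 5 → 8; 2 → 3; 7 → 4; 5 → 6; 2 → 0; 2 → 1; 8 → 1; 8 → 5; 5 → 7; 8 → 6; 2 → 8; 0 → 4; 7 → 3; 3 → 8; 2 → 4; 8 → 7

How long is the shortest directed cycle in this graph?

2

For each vertex v, BFS finds the shortest path from v back to v.
The shortest such closed walk is 3 → 2 → 3, length 2.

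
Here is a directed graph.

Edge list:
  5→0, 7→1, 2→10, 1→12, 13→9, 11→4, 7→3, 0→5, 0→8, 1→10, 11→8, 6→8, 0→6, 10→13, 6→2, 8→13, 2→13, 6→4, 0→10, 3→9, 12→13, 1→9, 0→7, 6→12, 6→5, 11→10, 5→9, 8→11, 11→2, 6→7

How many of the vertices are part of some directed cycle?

A vertex is on a directed cycle iff it belongs to a strongly connected component of size ≥ 2 (or has a self-loop).
The vertices on cycles are {0, 5, 6, 8, 11} — 5 in total.

5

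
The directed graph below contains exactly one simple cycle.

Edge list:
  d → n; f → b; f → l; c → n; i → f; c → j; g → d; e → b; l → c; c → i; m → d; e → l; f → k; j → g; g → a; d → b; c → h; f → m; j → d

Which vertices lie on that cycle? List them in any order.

DFS with gray/black marking from l:
l gray
  c gray
    h gray
    h black
    i gray
      f gray
        f→l: l is gray → back edge
Back edge closes the cycle l → c → i → f → l; its vertices are {c, f, i, l}.

c, f, i, l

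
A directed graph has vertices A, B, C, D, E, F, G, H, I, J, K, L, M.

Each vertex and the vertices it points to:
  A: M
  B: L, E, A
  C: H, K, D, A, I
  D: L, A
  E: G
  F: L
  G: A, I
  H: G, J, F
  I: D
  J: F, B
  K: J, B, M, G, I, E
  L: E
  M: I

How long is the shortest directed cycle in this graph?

For each vertex v, BFS finds the shortest path from v back to v.
The shortest such closed walk is I → D → A → M → I, length 4.

4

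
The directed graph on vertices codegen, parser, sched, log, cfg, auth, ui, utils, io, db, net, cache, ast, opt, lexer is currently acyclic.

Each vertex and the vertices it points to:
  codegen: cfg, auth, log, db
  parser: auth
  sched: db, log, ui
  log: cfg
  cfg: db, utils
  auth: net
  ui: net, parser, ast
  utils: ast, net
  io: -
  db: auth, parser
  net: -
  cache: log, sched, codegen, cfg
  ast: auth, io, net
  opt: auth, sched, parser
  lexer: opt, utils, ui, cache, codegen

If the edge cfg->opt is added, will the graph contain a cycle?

Adding cfg→opt creates a cycle iff opt can already reach cfg.
Path from opt: opt → sched → log → cfg.
So opt → … → cfg → opt is a cycle.

Yes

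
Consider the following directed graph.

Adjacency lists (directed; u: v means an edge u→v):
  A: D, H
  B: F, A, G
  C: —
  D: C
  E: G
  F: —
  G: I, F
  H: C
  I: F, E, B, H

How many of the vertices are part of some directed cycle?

4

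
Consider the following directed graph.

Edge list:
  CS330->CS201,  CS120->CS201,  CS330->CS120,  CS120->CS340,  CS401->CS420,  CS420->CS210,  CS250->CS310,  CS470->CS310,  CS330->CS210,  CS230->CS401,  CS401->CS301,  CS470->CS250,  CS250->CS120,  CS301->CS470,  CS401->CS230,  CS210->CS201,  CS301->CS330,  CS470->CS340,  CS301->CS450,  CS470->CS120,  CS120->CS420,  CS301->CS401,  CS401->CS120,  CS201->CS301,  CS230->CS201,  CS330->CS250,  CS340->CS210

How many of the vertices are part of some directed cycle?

11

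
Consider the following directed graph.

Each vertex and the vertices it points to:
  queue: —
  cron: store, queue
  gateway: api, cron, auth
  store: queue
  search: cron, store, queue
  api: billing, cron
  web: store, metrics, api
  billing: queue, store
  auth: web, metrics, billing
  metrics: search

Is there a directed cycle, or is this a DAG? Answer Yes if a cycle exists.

No

DFS with white/gray/black marking, starting from metrics:
metrics gray
  search gray
    cron gray
      store gray
        queue gray
        queue black
      store black
      cron→queue: queue black — skip
    cron black
    search→store: store black — skip
    search→queue: queue black — skip
  search black
metrics black
gateway gray
  api gray
    billing gray
      billing→queue: queue black — skip
      billing→store: store black — skip
    billing black
    api→cron: cron black — skip
  api black
  gateway→cron: cron black — skip
  auth gray
    web gray
      web→store: store black — skip
      web→metrics: metrics black — skip
      web→api: api black — skip
    web black
    auth→metrics: metrics black — skip
    auth→billing: billing black — skip
  auth black
gateway black
Every edge goes to a white or black vertex — no back edge, so the graph is acyclic.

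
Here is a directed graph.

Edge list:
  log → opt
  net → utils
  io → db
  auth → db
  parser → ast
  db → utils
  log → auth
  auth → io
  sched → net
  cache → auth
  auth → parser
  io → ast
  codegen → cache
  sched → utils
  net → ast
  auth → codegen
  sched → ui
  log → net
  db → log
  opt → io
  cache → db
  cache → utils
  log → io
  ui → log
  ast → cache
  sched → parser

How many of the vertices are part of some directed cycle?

A vertex is on a directed cycle iff it belongs to a strongly connected component of size ≥ 2 (or has a self-loop).
The vertices on cycles are {db, io, ast, log, net, opt, auth, cache, parser, codegen} — 10 in total.

10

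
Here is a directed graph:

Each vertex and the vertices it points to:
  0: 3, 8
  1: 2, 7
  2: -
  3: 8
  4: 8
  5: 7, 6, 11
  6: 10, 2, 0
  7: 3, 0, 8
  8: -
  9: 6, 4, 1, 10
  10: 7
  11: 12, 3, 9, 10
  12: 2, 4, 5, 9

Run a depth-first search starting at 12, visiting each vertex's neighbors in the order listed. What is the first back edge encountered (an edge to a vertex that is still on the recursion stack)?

DFS from 12 (visiting each vertex's neighbors in the order listed); mark gray on enter, black on exit:
12 gray
  2 gray
  2 black
  4 gray
    8 gray
    8 black
  4 black
  5 gray
    7 gray
      3 gray
        3→8: 8 black — skip
      3 black
      0 gray
        0→3: 3 black — skip
        0→8: 8 black — skip
      0 black
      7→8: 8 black — skip
    7 black
    6 gray
      10 gray
        10→7: 7 black — skip
      10 black
      6→2: 2 black — skip
      6→0: 0 black — skip
    6 black
    11 gray
      11→12: 12 is gray → back edge
First back edge: 11 → 12.

11->12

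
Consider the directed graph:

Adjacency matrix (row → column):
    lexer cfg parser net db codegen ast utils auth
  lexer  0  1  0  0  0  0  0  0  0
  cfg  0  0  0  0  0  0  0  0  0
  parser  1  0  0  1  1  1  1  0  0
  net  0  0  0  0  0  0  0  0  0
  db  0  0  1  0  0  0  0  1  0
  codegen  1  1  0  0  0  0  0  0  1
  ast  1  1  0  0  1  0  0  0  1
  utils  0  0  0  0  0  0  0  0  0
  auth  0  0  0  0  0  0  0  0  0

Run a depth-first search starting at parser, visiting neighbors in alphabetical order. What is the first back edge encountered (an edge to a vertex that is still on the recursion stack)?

DFS from parser (visiting neighbors in alphabetical order); mark gray on enter, black on exit:
parser gray
  ast gray
    auth gray
    auth black
    cfg gray
    cfg black
    db gray
      db→parser: parser is gray → back edge
First back edge: db → parser.

db->parser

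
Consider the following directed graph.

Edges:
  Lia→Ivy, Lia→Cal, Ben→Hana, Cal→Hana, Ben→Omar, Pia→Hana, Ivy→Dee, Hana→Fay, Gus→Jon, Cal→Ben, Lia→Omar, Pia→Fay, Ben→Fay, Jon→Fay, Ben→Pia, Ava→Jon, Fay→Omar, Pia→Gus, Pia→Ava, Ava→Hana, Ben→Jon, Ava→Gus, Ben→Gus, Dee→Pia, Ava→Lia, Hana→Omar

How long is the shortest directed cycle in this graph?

5

For each vertex v, BFS finds the shortest path from v back to v.
The shortest such closed walk is Dee → Pia → Ava → Lia → Ivy → Dee, length 5.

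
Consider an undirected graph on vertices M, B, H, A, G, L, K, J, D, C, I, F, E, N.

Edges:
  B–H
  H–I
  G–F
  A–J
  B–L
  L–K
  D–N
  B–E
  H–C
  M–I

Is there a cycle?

DFS, tracking each vertex's parent; an edge to a visited non-parent vertex closes a cycle.
Start from E:
visit E (parent –)
  visit B (parent E)
    visit H (parent B)
      visit I (parent H)
        I–H: parent, skip
        visit M (parent I)
          M–I: parent, skip
      visit C (parent H)
        C–H: parent, skip
      H–B: parent, skip
    visit L (parent B)
      visit K (parent L)
        K–L: parent, skip
      L–B: parent, skip
    B–E: parent, skip
visit A (parent –)
  visit J (parent A)
    J–A: parent, skip
visit G (parent –)
  visit F (parent G)
    F–G: parent, skip
visit D (parent –)
  visit N (parent D)
    N–D: parent, skip
No non-parent visited neighbor found — the graph is a forest.

No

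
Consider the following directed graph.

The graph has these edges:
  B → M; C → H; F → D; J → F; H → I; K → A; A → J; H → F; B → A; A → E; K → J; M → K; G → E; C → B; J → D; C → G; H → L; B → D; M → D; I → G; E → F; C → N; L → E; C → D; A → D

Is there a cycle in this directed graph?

DFS with white/gray/black marking, starting from N:
N gray
N black
A gray
  D gray
  D black
  E gray
    F gray
      F→D: D black — skip
    F black
  E black
  J gray
    J→D: D black — skip
    J→F: F black — skip
  J black
A black
B gray
  B→A: A black — skip
  M gray
    M→D: D black — skip
    K gray
      K→A: A black — skip
      K→J: J black — skip
    K black
  M black
  B→D: D black — skip
B black
C gray
  C→N: N black — skip
  C→B: B black — skip
  G gray
    G→E: E black — skip
  G black
  H gray
    I gray
      I→G: G black — skip
    I black
    H→F: F black — skip
    L gray
      L→E: E black — skip
    L black
  H black
  C→D: D black — skip
C black
Every edge goes to a white or black vertex — no back edge, so the graph is acyclic.

No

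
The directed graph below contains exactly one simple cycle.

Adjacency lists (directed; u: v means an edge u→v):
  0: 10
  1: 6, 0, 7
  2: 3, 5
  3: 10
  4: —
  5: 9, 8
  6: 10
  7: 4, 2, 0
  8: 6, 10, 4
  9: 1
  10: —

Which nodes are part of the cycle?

1, 2, 5, 7, 9

DFS with gray/black marking from 1:
1 gray
  6 gray
    10 gray
    10 black
  6 black
  0 gray
    0→10: 10 black — skip
  0 black
  7 gray
    4 gray
    4 black
    2 gray
      3 gray
        3→10: 10 black — skip
      3 black
      5 gray
        9 gray
          9→1: 1 is gray → back edge
Back edge closes the cycle 1 → 7 → 2 → 5 → 9 → 1; its vertices are {1, 2, 5, 7, 9}.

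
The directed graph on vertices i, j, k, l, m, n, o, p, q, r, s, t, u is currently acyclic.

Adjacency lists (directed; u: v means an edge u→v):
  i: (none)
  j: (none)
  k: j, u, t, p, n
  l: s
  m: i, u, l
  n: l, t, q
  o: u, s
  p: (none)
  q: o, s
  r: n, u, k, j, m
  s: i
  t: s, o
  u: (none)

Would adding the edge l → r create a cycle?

Yes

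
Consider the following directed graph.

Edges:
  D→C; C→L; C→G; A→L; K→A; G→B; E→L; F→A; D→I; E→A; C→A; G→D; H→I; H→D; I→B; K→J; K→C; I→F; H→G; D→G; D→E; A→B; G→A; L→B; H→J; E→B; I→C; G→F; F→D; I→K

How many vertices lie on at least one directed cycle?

6

A vertex is on a directed cycle iff it belongs to a strongly connected component of size ≥ 2 (or has a self-loop).
The vertices on cycles are {C, D, F, G, I, K} — 6 in total.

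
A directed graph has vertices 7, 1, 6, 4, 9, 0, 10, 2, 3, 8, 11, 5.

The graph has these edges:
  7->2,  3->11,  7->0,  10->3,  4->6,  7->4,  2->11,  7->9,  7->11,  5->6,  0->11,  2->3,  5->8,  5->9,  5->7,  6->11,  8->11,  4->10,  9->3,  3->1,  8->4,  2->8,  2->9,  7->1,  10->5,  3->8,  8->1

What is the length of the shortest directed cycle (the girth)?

4

For each vertex v, BFS finds the shortest path from v back to v.
The shortest such closed walk is 7 → 4 → 10 → 5 → 7, length 4.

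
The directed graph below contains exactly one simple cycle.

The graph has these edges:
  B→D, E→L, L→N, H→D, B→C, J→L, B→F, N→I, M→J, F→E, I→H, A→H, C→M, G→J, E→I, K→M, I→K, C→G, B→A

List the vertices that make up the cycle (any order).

I, J, K, L, M, N

DFS with gray/black marking from M:
M gray
  J gray
    L gray
      N gray
        I gray
          H gray
            D gray
            D black
          H black
          K gray
            K→M: M is gray → back edge
Back edge closes the cycle M → J → L → N → I → K → M; its vertices are {I, J, K, L, M, N}.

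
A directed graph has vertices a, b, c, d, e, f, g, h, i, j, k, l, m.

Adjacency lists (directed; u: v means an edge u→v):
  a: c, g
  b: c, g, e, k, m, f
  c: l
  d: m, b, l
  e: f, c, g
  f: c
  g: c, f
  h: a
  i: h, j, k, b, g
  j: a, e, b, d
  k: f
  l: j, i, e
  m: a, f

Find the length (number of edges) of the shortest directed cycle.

3

For each vertex v, BFS finds the shortest path from v back to v.
The shortest such closed walk is d → l → j → d, length 3.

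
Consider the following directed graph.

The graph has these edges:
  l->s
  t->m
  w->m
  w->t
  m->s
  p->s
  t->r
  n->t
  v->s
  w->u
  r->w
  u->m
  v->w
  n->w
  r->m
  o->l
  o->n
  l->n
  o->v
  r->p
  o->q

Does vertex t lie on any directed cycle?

t is on a cycle iff t can reach itself via ≥1 edge.
t → r → w → t — yes.

Yes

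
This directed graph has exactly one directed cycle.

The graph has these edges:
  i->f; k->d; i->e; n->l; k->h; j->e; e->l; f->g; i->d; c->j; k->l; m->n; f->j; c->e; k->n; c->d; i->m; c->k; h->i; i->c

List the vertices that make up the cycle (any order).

DFS with gray/black marking from i:
i gray
  d gray
  d black
  m gray
    n gray
      l gray
      l black
    n black
  m black
  c gray
    c→d: d black — skip
    j gray
      e gray
        e→l: l black — skip
      e black
    j black
    k gray
      k→d: d black — skip
      k→n: n black — skip
      k→l: l black — skip
      h gray
        h→i: i is gray → back edge
Back edge closes the cycle i → c → k → h → i; its vertices are {c, h, i, k}.

c, h, i, k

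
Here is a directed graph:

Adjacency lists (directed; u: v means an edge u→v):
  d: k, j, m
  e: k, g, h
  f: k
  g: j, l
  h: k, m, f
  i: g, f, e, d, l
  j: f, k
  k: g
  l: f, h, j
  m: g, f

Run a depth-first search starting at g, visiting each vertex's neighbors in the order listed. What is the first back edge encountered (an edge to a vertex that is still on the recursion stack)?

k->g

DFS from g (visiting each vertex's neighbors in the order listed); mark gray on enter, black on exit:
g gray
  j gray
    f gray
      k gray
        k→g: g is gray → back edge
First back edge: k → g.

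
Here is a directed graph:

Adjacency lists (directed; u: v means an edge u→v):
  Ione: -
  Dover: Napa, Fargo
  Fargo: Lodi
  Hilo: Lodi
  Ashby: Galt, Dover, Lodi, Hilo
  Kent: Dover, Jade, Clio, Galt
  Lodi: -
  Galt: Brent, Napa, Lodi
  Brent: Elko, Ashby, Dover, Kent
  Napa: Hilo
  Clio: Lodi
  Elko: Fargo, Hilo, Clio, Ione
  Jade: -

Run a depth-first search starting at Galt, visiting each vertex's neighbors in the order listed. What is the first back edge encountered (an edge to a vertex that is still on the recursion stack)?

DFS from Galt (visiting each vertex's neighbors in the order listed); mark gray on enter, black on exit:
Galt gray
  Brent gray
    Elko gray
      Fargo gray
        Lodi gray
        Lodi black
      Fargo black
      Hilo gray
        Hilo→Lodi: Lodi black — skip
      Hilo black
      Clio gray
        Clio→Lodi: Lodi black — skip
      Clio black
      Ione gray
      Ione black
    Elko black
    Ashby gray
      Ashby→Galt: Galt is gray → back edge
First back edge: Ashby → Galt.

Ashby->Galt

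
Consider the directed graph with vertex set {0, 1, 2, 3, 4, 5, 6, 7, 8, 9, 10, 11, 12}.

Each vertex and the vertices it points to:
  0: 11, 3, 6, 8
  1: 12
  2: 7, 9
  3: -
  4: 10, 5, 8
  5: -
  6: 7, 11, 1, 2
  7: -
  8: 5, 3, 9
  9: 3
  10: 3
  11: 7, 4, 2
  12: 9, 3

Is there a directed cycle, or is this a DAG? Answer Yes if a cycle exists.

DFS with white/gray/black marking, starting from 8:
8 gray
  5 gray
  5 black
  3 gray
  3 black
  9 gray
    9→3: 3 black — skip
  9 black
8 black
0 gray
  11 gray
    7 gray
    7 black
    4 gray
      10 gray
        10→3: 3 black — skip
      10 black
      4→5: 5 black — skip
      4→8: 8 black — skip
    4 black
    2 gray
      2→7: 7 black — skip
      2→9: 9 black — skip
    2 black
  11 black
  0→3: 3 black — skip
  6 gray
    6→7: 7 black — skip
    6→11: 11 black — skip
    1 gray
      12 gray
        12→9: 9 black — skip
        12→3: 3 black — skip
      12 black
    1 black
    6→2: 2 black — skip
  6 black
  0→8: 8 black — skip
0 black
Every edge goes to a white or black vertex — no back edge, so the graph is acyclic.

No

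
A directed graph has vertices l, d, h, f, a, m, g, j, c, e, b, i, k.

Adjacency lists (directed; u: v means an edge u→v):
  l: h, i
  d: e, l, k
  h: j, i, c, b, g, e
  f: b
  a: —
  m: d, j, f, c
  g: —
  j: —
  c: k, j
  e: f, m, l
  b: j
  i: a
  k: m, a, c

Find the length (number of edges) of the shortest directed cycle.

2

For each vertex v, BFS finds the shortest path from v back to v.
The shortest such closed walk is k → c → k, length 2.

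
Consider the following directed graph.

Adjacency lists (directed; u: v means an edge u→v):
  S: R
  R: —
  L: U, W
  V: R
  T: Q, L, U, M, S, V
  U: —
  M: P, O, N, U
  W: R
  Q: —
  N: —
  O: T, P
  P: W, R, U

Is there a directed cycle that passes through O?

O is on a cycle iff O can reach itself via ≥1 edge.
O → T → M → O — yes.

Yes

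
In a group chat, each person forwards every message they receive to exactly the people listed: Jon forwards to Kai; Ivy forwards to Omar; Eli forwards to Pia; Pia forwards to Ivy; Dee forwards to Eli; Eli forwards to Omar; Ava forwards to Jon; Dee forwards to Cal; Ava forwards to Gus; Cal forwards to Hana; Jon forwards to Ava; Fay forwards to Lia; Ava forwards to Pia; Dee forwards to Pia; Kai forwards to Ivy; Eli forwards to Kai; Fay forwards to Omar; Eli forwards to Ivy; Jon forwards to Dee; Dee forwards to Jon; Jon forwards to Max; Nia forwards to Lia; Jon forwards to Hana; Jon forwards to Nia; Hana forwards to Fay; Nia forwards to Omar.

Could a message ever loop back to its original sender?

Yes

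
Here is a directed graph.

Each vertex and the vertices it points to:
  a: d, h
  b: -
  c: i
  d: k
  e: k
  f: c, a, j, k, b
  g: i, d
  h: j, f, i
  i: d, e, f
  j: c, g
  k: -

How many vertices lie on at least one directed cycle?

7

A vertex is on a directed cycle iff it belongs to a strongly connected component of size ≥ 2 (or has a self-loop).
The vertices on cycles are {a, c, f, g, h, i, j} — 7 in total.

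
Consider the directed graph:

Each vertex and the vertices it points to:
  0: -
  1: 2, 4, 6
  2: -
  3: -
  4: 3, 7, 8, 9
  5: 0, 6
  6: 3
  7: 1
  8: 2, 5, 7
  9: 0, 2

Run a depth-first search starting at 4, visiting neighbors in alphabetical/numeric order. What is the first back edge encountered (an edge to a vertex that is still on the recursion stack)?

1→4

DFS from 4 (visiting neighbors in alphabetical/numeric order); mark gray on enter, black on exit:
4 gray
  3 gray
  3 black
  7 gray
    1 gray
      2 gray
      2 black
      1→4: 4 is gray → back edge
First back edge: 1 → 4.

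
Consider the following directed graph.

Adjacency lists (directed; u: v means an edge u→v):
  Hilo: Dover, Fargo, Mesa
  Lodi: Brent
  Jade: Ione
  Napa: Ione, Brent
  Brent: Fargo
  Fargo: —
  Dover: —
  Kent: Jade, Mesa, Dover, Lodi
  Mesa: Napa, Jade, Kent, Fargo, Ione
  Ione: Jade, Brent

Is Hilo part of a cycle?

No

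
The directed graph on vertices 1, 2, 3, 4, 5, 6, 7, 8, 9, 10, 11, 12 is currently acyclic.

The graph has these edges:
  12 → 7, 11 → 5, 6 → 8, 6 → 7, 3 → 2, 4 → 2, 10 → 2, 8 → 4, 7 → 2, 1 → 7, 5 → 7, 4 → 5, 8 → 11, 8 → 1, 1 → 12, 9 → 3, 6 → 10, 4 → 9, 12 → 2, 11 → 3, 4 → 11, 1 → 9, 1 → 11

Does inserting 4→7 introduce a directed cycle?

No

Adding 4→7 creates a cycle iff 7 can already reach 4.
Explore from 7: no path reaches 4. The graph stays acyclic.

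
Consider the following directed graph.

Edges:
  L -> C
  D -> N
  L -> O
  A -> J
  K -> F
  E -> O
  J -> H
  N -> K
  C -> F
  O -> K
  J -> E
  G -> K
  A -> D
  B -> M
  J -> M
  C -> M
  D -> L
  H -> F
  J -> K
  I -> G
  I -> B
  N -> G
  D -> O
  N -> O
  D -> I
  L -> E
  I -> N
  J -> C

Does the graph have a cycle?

DFS with white/gray/black marking, starting from J:
J gray
  M gray
  M black
  H gray
    F gray
    F black
  H black
  K gray
    K→F: F black — skip
  K black
  C gray
    C→M: M black — skip
    C→F: F black — skip
  C black
  E gray
    O gray
      O→K: K black — skip
    O black
  E black
J black
A gray
  A→J: J black — skip
  D gray
    L gray
      L→E: E black — skip
      L→O: O black — skip
      L→C: C black — skip
    L black
    N gray
      N→K: K black — skip
      N→O: O black — skip
      G gray
        G→K: K black — skip
      G black
    N black
    D→O: O black — skip
    I gray
      I→N: N black — skip
      B gray
        B→M: M black — skip
      B black
      I→G: G black — skip
    I black
  D black
A black
Every edge goes to a white or black vertex — no back edge, so the graph is acyclic.

No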